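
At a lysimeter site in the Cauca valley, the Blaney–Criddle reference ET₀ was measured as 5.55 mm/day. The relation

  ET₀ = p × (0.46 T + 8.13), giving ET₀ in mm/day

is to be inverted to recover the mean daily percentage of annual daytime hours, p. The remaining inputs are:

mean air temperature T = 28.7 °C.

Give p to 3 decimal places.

0.260

p = ET₀ / (0.46 T + 8.13) = 5.55 / (0.46 × 28.7 + 8.13) = 5.55 / 21.332 = 0.2602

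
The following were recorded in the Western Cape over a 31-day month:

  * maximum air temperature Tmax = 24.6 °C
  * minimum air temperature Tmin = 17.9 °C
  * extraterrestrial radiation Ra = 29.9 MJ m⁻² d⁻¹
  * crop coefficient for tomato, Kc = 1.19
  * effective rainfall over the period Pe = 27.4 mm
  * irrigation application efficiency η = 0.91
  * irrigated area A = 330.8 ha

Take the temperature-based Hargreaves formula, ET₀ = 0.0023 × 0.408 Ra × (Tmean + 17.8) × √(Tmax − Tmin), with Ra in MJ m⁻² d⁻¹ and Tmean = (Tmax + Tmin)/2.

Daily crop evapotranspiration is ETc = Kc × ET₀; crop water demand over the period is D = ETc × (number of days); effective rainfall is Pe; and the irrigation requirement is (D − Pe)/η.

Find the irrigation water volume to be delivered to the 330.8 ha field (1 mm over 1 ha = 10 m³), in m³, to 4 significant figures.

Tmean = (24.6 + 17.9)/2 = 21.25 °C
0.408 Ra = 0.408 × 29.9 = 12.1992 mm/d equivalent
ET₀ = 0.0023 × 12.1992 × (21.25 + 17.8) × √6.7 = 0.0023 × 12.1992 × 39.05 × 2.5884 = 2.8360 mm/d
ETc = Kc × ET₀ = 1.19 × 2.8360 = 3.3748 mm/d
Crop demand D = ETc × 31 d = 3.3748 × 31 = 104.619 mm
D − Pe = 104.619 − 27.4 = 77.219 mm
Gross irrigation = 77.219 / 0.91 = 84.856 mm
Volume = 84.856 mm × 330.8 ha × 10 = 280703.6 m³

280700 m³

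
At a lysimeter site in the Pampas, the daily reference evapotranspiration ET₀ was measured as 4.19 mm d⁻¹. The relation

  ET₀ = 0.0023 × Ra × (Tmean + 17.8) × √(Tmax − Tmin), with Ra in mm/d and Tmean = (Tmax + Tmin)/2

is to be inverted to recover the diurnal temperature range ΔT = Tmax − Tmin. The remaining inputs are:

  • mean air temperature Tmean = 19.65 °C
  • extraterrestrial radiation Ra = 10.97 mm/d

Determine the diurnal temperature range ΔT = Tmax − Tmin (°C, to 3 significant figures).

√ΔT = ET₀ / [0.0023 × Ra × (Tmean+17.8)] = 4.19 / (0.0023 × 10.97 × 37.45) = 4.4343
ΔT = 4.4343² = 19.663 °C

19.7 °C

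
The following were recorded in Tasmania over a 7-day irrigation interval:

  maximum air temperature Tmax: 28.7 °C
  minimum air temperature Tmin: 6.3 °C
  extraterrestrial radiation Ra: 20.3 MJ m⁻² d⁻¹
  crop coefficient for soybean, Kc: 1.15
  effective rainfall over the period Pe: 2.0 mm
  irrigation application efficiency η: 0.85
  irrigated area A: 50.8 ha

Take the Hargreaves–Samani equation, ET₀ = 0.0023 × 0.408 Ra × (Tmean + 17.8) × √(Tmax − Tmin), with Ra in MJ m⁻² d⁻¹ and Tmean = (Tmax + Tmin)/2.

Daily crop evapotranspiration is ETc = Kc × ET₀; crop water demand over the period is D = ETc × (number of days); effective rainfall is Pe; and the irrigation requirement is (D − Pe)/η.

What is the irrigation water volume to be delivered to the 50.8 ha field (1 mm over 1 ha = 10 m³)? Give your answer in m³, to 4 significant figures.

Tmean = (28.7 + 6.3)/2 = 17.50 °C
0.408 Ra = 0.408 × 20.3 = 8.2824 mm/d equivalent
ET₀ = 0.0023 × 8.2824 × (17.50 + 17.8) × √22.4 = 0.0023 × 8.2824 × 35.30 × 4.7329 = 3.1826 mm/d
ETc = Kc × ET₀ = 1.15 × 3.1826 = 3.6600 mm/d
Crop demand D = ETc × 7 d = 3.6600 × 7 = 25.620 mm
D − Pe = 25.620 − 2.0 = 23.620 mm
Gross irrigation = 23.620 / 0.85 = 27.788 mm
Volume = 27.788 mm × 50.8 ha × 10 = 14116.3 m³

14120 m³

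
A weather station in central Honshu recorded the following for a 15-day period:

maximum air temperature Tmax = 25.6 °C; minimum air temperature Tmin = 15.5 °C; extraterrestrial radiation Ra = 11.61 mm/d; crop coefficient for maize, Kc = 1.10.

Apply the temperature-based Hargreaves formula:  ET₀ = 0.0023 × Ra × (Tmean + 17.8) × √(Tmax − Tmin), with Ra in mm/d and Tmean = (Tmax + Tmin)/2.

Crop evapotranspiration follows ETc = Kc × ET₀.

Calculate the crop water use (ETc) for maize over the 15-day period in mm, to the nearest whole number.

Tmean = (25.6 + 15.5)/2 = 20.55 °C
ET₀ = 0.0023 × 11.61 × (20.55 + 17.8) × √10.1 = 0.0023 × 11.61 × 38.35 × 3.1780 = 3.2545 mm/d
ETc = Kc × ET₀ = 1.10 × 3.2545 = 3.5800 mm/d
Over 15 days: 3.5800 × 15 = 53.700 mm

54 mm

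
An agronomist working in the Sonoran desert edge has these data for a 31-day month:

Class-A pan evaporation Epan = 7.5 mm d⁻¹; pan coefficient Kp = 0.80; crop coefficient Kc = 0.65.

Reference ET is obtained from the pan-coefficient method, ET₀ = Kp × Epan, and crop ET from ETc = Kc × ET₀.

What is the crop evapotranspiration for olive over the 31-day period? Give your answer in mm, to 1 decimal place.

ET₀ = 0.80 × 7.5 = 6.0000 mm/d
ETc = Kc × ET₀ = 0.65 × 6.0000 = 3.9000 mm/d
Over 31 days: 3.9000 × 31 = 120.900 mm

120.9 mm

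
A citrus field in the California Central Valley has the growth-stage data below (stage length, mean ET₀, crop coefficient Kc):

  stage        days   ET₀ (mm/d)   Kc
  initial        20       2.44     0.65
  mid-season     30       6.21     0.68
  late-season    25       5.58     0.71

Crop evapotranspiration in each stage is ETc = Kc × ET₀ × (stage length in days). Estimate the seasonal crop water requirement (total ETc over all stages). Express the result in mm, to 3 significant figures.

initial: 0.65 × 2.44 × 20 = 31.72 mm
mid-season: 0.68 × 6.21 × 30 = 126.68 mm
late-season: 0.71 × 5.58 × 25 = 99.05 mm
Seasonal total = 257.45 mm

257 mm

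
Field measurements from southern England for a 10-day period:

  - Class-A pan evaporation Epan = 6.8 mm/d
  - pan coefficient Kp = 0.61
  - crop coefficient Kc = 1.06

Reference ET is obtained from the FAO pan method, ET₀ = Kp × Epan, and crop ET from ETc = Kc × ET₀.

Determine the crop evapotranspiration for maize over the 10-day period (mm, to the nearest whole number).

ET₀ = 0.61 × 6.8 = 4.1480 mm/d
ETc = Kc × ET₀ = 1.06 × 4.1480 = 4.3969 mm/d
Over 10 days: 4.3969 × 10 = 43.969 mm

44 mm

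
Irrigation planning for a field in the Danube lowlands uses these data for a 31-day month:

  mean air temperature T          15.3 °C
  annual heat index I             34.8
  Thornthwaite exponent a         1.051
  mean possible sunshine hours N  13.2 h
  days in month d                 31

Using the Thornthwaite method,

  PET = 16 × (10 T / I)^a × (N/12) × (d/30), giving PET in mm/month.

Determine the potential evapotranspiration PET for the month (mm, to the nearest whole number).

86 mm

10T/I = 10 × 15.3 / 34.8 = 4.3966
(10T/I)^a = 4.3966^1.051 = 4.7415
Uncorrected PET = 16 × 4.7415 = 75.864 mm
Correction = (N/12)(d/30) = (13.2/12)(31/30) = 1.1367
PET = 75.864 × 1.1367 = 86.235 mm/month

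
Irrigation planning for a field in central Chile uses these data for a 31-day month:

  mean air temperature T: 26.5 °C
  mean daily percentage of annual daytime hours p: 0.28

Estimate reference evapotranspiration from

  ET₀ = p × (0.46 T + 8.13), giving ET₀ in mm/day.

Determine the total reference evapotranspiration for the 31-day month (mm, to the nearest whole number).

176 mm

ET₀ = 0.28 × (0.46 × 26.5 + 8.13) = 0.28 × 20.320 = 5.6896 mm/d
Monthly total = 5.6896 × 31 = 176.378 mm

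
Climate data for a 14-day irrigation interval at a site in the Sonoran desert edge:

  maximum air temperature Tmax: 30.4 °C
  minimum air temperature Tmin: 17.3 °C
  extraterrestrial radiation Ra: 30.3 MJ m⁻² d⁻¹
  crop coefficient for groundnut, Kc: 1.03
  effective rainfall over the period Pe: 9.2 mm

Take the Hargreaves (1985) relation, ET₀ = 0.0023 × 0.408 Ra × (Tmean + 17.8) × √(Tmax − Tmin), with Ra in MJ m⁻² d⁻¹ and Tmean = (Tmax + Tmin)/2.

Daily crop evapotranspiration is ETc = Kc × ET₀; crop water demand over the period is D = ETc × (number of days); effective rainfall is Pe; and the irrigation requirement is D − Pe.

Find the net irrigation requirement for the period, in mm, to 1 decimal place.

52.6 mm

Tmean = (30.4 + 17.3)/2 = 23.85 °C
0.408 Ra = 0.408 × 30.3 = 12.3624 mm/d equivalent
ET₀ = 0.0023 × 12.3624 × (23.85 + 17.8) × √13.1 = 0.0023 × 12.3624 × 41.65 × 3.6194 = 4.2863 mm/d
ETc = Kc × ET₀ = 1.03 × 4.2863 = 4.4149 mm/d
Crop demand D = ETc × 14 d = 4.4149 × 14 = 61.809 mm
D − Pe = 61.809 − 9.2 = 52.609 mm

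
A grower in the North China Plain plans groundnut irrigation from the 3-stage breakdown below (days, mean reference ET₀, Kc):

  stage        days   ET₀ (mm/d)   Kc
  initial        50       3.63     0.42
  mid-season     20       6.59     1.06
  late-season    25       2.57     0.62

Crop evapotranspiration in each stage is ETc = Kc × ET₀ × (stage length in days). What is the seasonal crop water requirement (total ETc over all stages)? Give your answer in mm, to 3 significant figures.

256 mm

initial: 0.42 × 3.63 × 50 = 76.23 mm
mid-season: 1.06 × 6.59 × 20 = 139.71 mm
late-season: 0.62 × 2.57 × 25 = 39.84 mm
Seasonal total = 255.78 mm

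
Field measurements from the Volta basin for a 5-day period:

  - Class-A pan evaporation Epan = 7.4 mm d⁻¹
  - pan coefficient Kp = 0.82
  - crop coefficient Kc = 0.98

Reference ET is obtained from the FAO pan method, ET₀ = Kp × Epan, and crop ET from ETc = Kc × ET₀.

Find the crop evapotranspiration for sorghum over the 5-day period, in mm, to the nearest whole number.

ET₀ = 0.82 × 7.4 = 6.0680 mm/d
ETc = Kc × ET₀ = 0.98 × 6.0680 = 5.9466 mm/d
Over 5 days: 5.9466 × 5 = 29.733 mm

30 mm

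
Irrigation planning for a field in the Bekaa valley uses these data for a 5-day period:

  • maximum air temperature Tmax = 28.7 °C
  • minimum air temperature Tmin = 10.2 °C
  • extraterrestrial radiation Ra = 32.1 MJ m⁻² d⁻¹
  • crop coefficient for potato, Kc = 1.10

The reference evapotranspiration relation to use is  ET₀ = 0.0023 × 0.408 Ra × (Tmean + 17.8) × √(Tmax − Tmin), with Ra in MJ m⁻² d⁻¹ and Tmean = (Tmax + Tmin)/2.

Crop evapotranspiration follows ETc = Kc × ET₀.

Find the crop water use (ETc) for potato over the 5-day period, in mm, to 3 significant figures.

Tmean = (28.7 + 10.2)/2 = 19.45 °C
0.408 Ra = 0.408 × 32.1 = 13.0968 mm/d equivalent
ET₀ = 0.0023 × 13.0968 × (19.45 + 17.8) × √18.5 = 0.0023 × 13.0968 × 37.25 × 4.3012 = 4.8262 mm/d
ETc = Kc × ET₀ = 1.10 × 4.8262 = 5.3088 mm/d
Over 5 days: 5.3088 × 5 = 26.544 mm

26.5 mm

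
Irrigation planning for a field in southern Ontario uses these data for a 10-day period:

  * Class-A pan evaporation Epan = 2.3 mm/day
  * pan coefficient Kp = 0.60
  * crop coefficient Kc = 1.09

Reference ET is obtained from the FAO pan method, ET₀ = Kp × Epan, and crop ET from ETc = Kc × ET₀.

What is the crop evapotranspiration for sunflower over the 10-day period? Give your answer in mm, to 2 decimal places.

15.04 mm

ET₀ = 0.60 × 2.3 = 1.3800 mm/d
ETc = Kc × ET₀ = 1.09 × 1.3800 = 1.5042 mm/d
Over 10 days: 1.5042 × 10 = 15.042 mm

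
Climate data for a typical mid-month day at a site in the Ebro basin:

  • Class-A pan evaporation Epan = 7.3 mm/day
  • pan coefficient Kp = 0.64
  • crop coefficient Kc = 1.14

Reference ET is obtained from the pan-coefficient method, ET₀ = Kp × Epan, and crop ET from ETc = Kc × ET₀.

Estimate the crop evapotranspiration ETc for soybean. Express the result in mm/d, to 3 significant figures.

5.33 mm/d

ET₀ = 0.64 × 7.3 = 4.6720 mm/d
ETc = Kc × ET₀ = 1.14 × 4.6720 = 5.3261 mm/d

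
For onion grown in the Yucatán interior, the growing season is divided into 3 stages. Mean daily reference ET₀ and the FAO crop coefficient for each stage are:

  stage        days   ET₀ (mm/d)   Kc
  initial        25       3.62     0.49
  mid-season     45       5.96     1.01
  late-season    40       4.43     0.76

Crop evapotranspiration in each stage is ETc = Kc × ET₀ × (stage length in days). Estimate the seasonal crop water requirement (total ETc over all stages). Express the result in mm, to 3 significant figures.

initial: 0.49 × 3.62 × 25 = 44.35 mm
mid-season: 1.01 × 5.96 × 45 = 270.88 mm
late-season: 0.76 × 4.43 × 40 = 134.67 mm
Seasonal total = 449.90 mm

450 mm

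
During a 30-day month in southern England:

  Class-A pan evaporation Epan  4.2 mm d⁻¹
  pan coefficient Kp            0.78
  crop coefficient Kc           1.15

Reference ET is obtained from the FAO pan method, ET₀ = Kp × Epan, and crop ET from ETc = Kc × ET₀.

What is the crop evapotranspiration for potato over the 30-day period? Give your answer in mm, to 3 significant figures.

ET₀ = 0.78 × 4.2 = 3.2760 mm/d
ETc = Kc × ET₀ = 1.15 × 3.2760 = 3.7674 mm/d
Over 30 days: 3.7674 × 30 = 113.022 mm

113 mm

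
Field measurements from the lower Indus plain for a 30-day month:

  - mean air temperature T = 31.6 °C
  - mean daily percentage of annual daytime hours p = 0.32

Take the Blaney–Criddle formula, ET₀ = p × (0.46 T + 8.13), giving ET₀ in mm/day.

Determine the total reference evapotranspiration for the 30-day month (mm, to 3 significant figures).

218 mm

ET₀ = 0.32 × (0.46 × 31.6 + 8.13) = 0.32 × 22.666 = 7.2531 mm/d
Monthly total = 7.2531 × 30 = 217.593 mm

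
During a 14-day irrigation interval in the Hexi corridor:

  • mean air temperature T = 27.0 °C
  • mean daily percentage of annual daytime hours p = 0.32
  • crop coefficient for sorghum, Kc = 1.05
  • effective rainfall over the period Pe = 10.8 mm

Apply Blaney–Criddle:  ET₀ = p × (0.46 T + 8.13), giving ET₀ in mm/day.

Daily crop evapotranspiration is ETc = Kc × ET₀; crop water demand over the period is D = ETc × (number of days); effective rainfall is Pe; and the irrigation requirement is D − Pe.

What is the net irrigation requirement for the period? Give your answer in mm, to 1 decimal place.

85.9 mm

ET₀ = 0.32 × (0.46 × 27.0 + 8.13) = 0.32 × 20.550 = 6.5760 mm/d
ETc = Kc × ET₀ = 1.05 × 6.5760 = 6.9048 mm/d
Crop demand D = ETc × 14 d = 6.9048 × 14 = 96.667 mm
D − Pe = 96.667 − 10.8 = 85.867 mm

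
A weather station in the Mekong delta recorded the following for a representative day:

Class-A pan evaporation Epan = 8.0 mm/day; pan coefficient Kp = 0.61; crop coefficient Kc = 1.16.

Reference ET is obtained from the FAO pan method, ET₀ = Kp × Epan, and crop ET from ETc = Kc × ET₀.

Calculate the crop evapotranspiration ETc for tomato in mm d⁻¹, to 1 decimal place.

ET₀ = 0.61 × 8.0 = 4.8800 mm/d
ETc = Kc × ET₀ = 1.16 × 4.8800 = 5.6608 mm/d

5.7 mm d⁻¹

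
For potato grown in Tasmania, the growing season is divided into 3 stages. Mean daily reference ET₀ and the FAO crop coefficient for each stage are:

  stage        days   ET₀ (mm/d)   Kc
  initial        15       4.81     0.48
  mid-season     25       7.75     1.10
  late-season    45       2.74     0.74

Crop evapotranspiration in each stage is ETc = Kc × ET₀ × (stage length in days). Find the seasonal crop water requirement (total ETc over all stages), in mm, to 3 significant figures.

339 mm

initial: 0.48 × 4.81 × 15 = 34.63 mm
mid-season: 1.10 × 7.75 × 25 = 213.13 mm
late-season: 0.74 × 2.74 × 45 = 91.24 mm
Seasonal total = 339.00 mm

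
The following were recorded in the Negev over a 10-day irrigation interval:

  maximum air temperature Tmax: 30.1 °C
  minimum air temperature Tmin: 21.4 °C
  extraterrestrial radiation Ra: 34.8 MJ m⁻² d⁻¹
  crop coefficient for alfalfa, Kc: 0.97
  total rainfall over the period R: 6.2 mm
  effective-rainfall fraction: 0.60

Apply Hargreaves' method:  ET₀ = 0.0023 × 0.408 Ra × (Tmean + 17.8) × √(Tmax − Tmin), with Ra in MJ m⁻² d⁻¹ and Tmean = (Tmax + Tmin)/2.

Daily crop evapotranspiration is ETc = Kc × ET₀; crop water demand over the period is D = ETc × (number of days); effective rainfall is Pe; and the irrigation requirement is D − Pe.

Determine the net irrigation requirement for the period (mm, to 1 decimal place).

37.0 mm

Tmean = (30.1 + 21.4)/2 = 25.75 °C
0.408 Ra = 0.408 × 34.8 = 14.1984 mm/d equivalent
ET₀ = 0.0023 × 14.1984 × (25.75 + 17.8) × √8.7 = 0.0023 × 14.1984 × 43.55 × 2.9496 = 4.1949 mm/d
ETc = Kc × ET₀ = 0.97 × 4.1949 = 4.0691 mm/d
Crop demand D = ETc × 10 d = 4.0691 × 10 = 40.691 mm
Pe = 0.60 × 6.2 = 3.720 mm
D − Pe = 40.691 − 3.720 = 36.971 mm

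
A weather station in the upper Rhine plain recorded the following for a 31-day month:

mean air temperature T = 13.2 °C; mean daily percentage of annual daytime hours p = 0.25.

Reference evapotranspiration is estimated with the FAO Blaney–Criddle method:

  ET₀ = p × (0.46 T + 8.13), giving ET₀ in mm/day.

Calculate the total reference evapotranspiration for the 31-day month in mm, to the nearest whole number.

110 mm

ET₀ = 0.25 × (0.46 × 13.2 + 8.13) = 0.25 × 14.202 = 3.5505 mm/d
Monthly total = 3.5505 × 31 = 110.066 mm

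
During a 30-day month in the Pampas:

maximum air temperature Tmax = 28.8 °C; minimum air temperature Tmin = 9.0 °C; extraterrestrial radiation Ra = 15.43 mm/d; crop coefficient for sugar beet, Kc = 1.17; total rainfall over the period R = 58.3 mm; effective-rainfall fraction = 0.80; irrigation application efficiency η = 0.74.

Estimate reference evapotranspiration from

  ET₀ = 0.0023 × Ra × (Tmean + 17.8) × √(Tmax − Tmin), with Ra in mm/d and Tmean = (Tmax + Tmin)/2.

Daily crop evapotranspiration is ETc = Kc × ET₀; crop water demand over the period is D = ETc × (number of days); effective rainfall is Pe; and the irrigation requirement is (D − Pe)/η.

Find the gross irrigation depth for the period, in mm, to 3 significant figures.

Tmean = (28.8 + 9.0)/2 = 18.90 °C
ET₀ = 0.0023 × 15.43 × (18.90 + 17.8) × √19.8 = 0.0023 × 15.43 × 36.70 × 4.4497 = 5.7955 mm/d
ETc = Kc × ET₀ = 1.17 × 5.7955 = 6.7807 mm/d
Crop demand D = ETc × 30 d = 6.7807 × 30 = 203.421 mm
Pe = 0.80 × 58.3 = 46.640 mm
D − Pe = 203.421 − 46.640 = 156.781 mm
Gross irrigation = 156.781 / 0.74 = 211.866 mm

212 mm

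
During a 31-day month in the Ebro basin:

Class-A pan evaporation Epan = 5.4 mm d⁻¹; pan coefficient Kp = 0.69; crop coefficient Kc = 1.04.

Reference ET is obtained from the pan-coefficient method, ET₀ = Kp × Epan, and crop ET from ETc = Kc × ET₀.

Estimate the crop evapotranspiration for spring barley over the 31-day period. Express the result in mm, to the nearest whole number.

ET₀ = 0.69 × 5.4 = 3.7260 mm/d
ETc = Kc × ET₀ = 1.04 × 3.7260 = 3.8750 mm/d
Over 31 days: 3.8750 × 31 = 120.125 mm

120 mm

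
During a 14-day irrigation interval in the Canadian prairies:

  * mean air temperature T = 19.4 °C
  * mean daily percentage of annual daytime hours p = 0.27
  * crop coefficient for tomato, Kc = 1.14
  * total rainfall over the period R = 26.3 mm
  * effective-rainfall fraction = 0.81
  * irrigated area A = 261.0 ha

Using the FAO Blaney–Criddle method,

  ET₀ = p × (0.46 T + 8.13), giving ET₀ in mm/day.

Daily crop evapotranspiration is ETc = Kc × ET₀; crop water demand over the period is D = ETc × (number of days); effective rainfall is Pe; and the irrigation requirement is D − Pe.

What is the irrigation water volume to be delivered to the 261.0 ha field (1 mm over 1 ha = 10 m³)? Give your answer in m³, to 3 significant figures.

ET₀ = 0.27 × (0.46 × 19.4 + 8.13) = 0.27 × 17.054 = 4.6046 mm/d
ETc = Kc × ET₀ = 1.14 × 4.6046 = 5.2492 mm/d
Crop demand D = ETc × 14 d = 5.2492 × 14 = 73.489 mm
Pe = 0.81 × 26.3 = 21.303 mm
D − Pe = 73.489 − 21.303 = 52.186 mm
Volume = 52.186 mm × 261.0 ha × 10 = 136205.5 m³

136000 m³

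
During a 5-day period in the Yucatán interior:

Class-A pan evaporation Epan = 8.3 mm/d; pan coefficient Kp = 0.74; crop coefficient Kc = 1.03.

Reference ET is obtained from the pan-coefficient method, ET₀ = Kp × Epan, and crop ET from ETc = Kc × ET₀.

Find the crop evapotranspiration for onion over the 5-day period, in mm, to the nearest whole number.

ET₀ = 0.74 × 8.3 = 6.1420 mm/d
ETc = Kc × ET₀ = 1.03 × 6.1420 = 6.3263 mm/d
Over 5 days: 6.3263 × 5 = 31.632 mm

32 mm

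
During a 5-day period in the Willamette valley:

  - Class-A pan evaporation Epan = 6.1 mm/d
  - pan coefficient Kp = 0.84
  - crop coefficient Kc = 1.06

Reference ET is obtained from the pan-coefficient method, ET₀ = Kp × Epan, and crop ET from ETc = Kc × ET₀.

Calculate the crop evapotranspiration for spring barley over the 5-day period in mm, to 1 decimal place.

ET₀ = 0.84 × 6.1 = 5.1240 mm/d
ETc = Kc × ET₀ = 1.06 × 5.1240 = 5.4314 mm/d
Over 5 days: 5.4314 × 5 = 27.157 mm

27.2 mm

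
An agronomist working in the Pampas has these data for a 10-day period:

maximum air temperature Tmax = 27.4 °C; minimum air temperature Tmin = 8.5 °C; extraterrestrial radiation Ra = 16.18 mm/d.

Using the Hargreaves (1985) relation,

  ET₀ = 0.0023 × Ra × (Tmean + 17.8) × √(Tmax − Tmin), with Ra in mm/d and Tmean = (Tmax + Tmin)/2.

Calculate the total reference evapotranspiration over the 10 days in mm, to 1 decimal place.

Tmean = (27.4 + 8.5)/2 = 17.95 °C
ET₀ = 0.0023 × 16.18 × (17.95 + 17.8) × √18.9 = 0.0023 × 16.18 × 35.75 × 4.3474 = 5.7838 mm/d
Over 10 days: 5.7838 × 10 = 57.838 mm

57.8 mm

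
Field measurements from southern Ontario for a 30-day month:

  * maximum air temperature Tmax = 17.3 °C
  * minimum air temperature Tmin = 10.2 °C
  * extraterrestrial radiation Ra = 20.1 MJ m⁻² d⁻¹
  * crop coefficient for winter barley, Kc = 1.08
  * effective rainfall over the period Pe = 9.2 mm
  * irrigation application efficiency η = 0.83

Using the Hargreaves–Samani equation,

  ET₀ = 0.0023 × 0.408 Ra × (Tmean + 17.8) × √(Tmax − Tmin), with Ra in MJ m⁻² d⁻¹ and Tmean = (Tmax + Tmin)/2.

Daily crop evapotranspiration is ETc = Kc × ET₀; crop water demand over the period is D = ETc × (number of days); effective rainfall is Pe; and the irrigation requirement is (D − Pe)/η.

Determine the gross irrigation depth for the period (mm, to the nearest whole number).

Tmean = (17.3 + 10.2)/2 = 13.75 °C
0.408 Ra = 0.408 × 20.1 = 8.2008 mm/d equivalent
ET₀ = 0.0023 × 8.2008 × (13.75 + 17.8) × √7.1 = 0.0023 × 8.2008 × 31.55 × 2.6646 = 1.5857 mm/d
ETc = Kc × ET₀ = 1.08 × 1.5857 = 1.7126 mm/d
Crop demand D = ETc × 30 d = 1.7126 × 30 = 51.378 mm
D − Pe = 51.378 − 9.2 = 42.178 mm
Gross irrigation = 42.178 / 0.83 = 50.817 mm

51 mm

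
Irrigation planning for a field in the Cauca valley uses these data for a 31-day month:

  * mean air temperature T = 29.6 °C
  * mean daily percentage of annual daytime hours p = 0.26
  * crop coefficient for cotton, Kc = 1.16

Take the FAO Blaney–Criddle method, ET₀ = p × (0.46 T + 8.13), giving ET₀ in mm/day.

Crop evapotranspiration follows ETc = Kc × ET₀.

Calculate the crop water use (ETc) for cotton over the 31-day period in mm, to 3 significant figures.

ET₀ = 0.26 × (0.46 × 29.6 + 8.13) = 0.26 × 21.746 = 5.6540 mm/d
ETc = Kc × ET₀ = 1.16 × 5.6540 = 6.5586 mm/d
Over 31 days: 6.5586 × 31 = 203.317 mm

203 mm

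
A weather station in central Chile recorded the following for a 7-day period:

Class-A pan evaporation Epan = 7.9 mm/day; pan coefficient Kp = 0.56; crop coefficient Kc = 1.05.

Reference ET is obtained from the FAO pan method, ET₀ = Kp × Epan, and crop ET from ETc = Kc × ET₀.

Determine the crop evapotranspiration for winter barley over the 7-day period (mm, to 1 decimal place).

32.5 mm

ET₀ = 0.56 × 7.9 = 4.4240 mm/d
ETc = Kc × ET₀ = 1.05 × 4.4240 = 4.6452 mm/d
Over 7 days: 4.6452 × 7 = 32.516 mm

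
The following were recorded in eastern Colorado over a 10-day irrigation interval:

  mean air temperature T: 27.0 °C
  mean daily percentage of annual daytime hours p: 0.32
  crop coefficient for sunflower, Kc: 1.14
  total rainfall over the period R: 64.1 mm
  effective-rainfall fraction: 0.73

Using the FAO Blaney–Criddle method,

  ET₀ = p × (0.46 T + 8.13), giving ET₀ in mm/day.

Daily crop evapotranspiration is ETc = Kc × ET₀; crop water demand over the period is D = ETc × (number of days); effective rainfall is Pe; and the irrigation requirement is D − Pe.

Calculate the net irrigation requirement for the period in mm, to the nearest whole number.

28 mm

ET₀ = 0.32 × (0.46 × 27.0 + 8.13) = 0.32 × 20.550 = 6.5760 mm/d
ETc = Kc × ET₀ = 1.14 × 6.5760 = 7.4966 mm/d
Crop demand D = ETc × 10 d = 7.4966 × 10 = 74.966 mm
Pe = 0.73 × 64.1 = 46.793 mm
D − Pe = 74.966 − 46.793 = 28.173 mm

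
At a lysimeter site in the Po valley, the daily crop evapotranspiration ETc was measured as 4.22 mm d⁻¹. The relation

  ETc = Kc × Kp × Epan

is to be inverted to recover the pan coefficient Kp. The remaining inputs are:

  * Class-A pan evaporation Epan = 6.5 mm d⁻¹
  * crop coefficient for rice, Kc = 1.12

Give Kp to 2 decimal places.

ETc = Kc × Kp × Epan  ⇒  Kp = ETc / (Kc × Epan)
Kp = 4.22 / (1.12 × 6.5) = 4.22 / 7.280 = 0.5797

0.58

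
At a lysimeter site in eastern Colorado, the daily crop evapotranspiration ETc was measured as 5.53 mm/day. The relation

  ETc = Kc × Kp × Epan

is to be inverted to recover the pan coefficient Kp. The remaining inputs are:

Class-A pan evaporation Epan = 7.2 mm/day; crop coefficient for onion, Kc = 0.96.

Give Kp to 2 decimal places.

ETc = Kc × Kp × Epan  ⇒  Kp = ETc / (Kc × Epan)
Kp = 5.53 / (0.96 × 7.2) = 5.53 / 6.912 = 0.8001

0.80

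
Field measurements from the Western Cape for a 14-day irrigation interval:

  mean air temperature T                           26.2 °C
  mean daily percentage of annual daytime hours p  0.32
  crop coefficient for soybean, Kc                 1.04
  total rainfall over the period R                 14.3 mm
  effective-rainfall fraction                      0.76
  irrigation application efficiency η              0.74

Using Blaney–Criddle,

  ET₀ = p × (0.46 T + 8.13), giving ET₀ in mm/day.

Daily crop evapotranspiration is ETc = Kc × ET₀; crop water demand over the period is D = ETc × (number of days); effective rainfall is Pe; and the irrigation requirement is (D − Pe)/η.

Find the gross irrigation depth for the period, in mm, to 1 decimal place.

ET₀ = 0.32 × (0.46 × 26.2 + 8.13) = 0.32 × 20.182 = 6.4582 mm/d
ETc = Kc × ET₀ = 1.04 × 6.4582 = 6.7165 mm/d
Crop demand D = ETc × 14 d = 6.7165 × 14 = 94.031 mm
Pe = 0.76 × 14.3 = 10.868 mm
D − Pe = 94.031 − 10.868 = 83.163 mm
Gross irrigation = 83.163 / 0.74 = 112.382 mm

112.4 mm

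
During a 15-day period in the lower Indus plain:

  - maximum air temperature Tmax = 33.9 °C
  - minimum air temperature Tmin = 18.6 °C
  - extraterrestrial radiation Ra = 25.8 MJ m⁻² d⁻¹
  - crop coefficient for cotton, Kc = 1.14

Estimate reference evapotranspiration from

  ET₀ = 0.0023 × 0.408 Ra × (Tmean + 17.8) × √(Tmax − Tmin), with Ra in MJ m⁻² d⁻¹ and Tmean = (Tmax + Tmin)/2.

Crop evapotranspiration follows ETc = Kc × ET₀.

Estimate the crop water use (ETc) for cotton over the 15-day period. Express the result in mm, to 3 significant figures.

71.3 mm

Tmean = (33.9 + 18.6)/2 = 26.25 °C
0.408 Ra = 0.408 × 25.8 = 10.5264 mm/d equivalent
ET₀ = 0.0023 × 10.5264 × (26.25 + 17.8) × √15.3 = 0.0023 × 10.5264 × 44.05 × 3.9115 = 4.1715 mm/d
ETc = Kc × ET₀ = 1.14 × 4.1715 = 4.7555 mm/d
Over 15 days: 4.7555 × 15 = 71.333 mm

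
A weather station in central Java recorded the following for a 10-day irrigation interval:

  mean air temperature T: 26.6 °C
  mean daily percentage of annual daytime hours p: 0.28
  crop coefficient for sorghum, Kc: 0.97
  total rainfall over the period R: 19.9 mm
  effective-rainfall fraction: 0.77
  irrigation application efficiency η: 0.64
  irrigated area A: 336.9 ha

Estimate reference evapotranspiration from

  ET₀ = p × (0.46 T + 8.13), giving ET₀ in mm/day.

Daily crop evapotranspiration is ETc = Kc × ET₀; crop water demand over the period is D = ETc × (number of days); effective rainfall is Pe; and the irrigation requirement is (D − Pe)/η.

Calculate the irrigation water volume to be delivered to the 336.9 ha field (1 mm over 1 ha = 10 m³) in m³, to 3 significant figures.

211000 m³

ET₀ = 0.28 × (0.46 × 26.6 + 8.13) = 0.28 × 20.366 = 5.7025 mm/d
ETc = Kc × ET₀ = 0.97 × 5.7025 = 5.5314 mm/d
Crop demand D = ETc × 10 d = 5.5314 × 10 = 55.314 mm
Pe = 0.77 × 19.9 = 15.323 mm
D − Pe = 55.314 − 15.323 = 39.991 mm
Gross irrigation = 39.991 / 0.64 = 62.486 mm
Volume = 62.486 mm × 336.9 ha × 10 = 210515.3 m³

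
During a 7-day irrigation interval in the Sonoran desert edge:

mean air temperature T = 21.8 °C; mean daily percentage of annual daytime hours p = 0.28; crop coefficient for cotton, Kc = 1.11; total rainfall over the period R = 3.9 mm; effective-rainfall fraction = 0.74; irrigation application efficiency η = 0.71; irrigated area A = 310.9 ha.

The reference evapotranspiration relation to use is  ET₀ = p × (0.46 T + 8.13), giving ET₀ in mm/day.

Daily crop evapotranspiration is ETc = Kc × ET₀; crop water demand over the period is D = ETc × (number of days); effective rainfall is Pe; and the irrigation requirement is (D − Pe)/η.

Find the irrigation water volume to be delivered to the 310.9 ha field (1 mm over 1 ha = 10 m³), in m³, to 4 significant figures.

160300 m³

ET₀ = 0.28 × (0.46 × 21.8 + 8.13) = 0.28 × 18.158 = 5.0842 mm/d
ETc = Kc × ET₀ = 1.11 × 5.0842 = 5.6435 mm/d
Crop demand D = ETc × 7 d = 5.6435 × 7 = 39.505 mm
Pe = 0.74 × 3.9 = 2.886 mm
D − Pe = 39.505 − 2.886 = 36.619 mm
Gross irrigation = 36.619 / 0.71 = 51.576 mm
Volume = 51.576 mm × 310.9 ha × 10 = 160349.8 m³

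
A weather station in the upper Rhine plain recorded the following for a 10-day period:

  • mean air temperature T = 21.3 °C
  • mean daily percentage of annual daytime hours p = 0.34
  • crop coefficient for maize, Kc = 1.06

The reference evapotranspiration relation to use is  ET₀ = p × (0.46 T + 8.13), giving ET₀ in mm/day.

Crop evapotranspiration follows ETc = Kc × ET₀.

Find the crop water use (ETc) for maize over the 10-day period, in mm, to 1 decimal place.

64.6 mm

ET₀ = 0.34 × (0.46 × 21.3 + 8.13) = 0.34 × 17.928 = 6.0955 mm/d
ETc = Kc × ET₀ = 1.06 × 6.0955 = 6.4612 mm/d
Over 10 days: 6.4612 × 10 = 64.612 mm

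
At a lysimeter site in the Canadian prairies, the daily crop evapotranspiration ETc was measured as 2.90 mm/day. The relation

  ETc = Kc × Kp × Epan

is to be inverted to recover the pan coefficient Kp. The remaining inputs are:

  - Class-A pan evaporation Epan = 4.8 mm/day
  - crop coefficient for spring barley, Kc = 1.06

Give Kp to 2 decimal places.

ETc = Kc × Kp × Epan  ⇒  Kp = ETc / (Kc × Epan)
Kp = 2.90 / (1.06 × 4.8) = 2.90 / 5.088 = 0.5700

0.57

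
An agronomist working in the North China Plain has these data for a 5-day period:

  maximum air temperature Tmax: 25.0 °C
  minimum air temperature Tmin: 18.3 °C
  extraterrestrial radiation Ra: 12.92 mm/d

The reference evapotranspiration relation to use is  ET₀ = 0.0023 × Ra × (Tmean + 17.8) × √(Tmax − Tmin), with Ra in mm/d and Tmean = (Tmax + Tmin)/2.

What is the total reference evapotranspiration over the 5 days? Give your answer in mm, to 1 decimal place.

Tmean = (25.0 + 18.3)/2 = 21.65 °C
ET₀ = 0.0023 × 12.92 × (21.65 + 17.8) × √6.7 = 0.0023 × 12.92 × 39.45 × 2.5884 = 3.0344 mm/d
Over 5 days: 3.0344 × 5 = 15.172 mm

15.2 mm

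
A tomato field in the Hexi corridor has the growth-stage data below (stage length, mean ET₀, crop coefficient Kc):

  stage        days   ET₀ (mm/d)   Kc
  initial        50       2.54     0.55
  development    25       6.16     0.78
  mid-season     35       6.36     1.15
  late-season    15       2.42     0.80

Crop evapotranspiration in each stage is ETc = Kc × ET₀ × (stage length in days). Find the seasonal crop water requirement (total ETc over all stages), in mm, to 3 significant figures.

initial: 0.55 × 2.54 × 50 = 69.85 mm
development: 0.78 × 6.16 × 25 = 120.12 mm
mid-season: 1.15 × 6.36 × 35 = 255.99 mm
late-season: 0.80 × 2.42 × 15 = 29.04 mm
Seasonal total = 475.00 mm

475 mm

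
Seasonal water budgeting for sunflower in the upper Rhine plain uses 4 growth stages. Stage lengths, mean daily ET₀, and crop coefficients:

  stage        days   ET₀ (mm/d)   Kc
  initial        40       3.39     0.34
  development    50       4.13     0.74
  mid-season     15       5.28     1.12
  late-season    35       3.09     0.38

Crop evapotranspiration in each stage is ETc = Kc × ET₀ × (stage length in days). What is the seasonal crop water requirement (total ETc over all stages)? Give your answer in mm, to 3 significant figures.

initial: 0.34 × 3.39 × 40 = 46.10 mm
development: 0.74 × 4.13 × 50 = 152.81 mm
mid-season: 1.12 × 5.28 × 15 = 88.70 mm
late-season: 0.38 × 3.09 × 35 = 41.10 mm
Seasonal total = 328.71 mm

329 mm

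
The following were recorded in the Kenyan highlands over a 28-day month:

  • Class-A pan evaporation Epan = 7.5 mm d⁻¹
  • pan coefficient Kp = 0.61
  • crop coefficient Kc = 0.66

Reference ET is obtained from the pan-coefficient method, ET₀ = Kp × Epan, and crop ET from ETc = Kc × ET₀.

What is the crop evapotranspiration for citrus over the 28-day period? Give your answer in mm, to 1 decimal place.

84.5 mm

ET₀ = 0.61 × 7.5 = 4.5750 mm/d
ETc = Kc × ET₀ = 0.66 × 4.5750 = 3.0195 mm/d
Over 28 days: 3.0195 × 28 = 84.546 mm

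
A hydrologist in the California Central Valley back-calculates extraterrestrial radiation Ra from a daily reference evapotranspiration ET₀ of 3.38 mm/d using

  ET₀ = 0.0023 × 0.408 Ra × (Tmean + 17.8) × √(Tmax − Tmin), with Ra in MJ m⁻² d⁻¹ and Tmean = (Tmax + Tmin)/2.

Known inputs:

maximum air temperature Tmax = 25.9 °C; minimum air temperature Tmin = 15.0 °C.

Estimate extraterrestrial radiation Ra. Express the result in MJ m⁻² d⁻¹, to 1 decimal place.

28.5 MJ m⁻² d⁻¹

Tmean = (25.9+15.0)/2 = 20.45 °C; ΔT = 10.9
Ra = ET₀ / [0.0023 × 0.408 × (Tmean+17.8) × √ΔT]
   = 3.38 / (0.0023 × 0.408 × 38.25 × 3.3015) = 28.522 MJ m⁻² d⁻¹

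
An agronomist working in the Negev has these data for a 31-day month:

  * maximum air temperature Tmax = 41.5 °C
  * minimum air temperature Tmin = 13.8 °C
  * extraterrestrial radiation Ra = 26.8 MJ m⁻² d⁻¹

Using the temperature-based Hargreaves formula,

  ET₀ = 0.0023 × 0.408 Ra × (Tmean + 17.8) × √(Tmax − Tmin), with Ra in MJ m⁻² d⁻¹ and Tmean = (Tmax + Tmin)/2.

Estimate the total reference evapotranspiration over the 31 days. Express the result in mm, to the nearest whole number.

186 mm

Tmean = (41.5 + 13.8)/2 = 27.65 °C
0.408 Ra = 0.408 × 26.8 = 10.9344 mm/d equivalent
ET₀ = 0.0023 × 10.9344 × (27.65 + 17.8) × √27.7 = 0.0023 × 10.9344 × 45.45 × 5.2631 = 6.0159 mm/d
Over 31 days: 6.0159 × 31 = 186.493 mm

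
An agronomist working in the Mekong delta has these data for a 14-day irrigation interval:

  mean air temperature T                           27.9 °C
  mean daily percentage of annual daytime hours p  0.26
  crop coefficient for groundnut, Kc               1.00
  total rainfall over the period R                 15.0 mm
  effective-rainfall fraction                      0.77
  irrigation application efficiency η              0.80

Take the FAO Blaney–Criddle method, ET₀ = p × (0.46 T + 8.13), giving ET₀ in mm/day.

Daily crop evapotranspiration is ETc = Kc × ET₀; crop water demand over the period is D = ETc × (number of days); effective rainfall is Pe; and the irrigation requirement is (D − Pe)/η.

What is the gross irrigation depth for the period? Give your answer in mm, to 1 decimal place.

ET₀ = 0.26 × (0.46 × 27.9 + 8.13) = 0.26 × 20.964 = 5.4506 mm/d
ETc = Kc × ET₀ = 1.00 × 5.4506 = 5.4506 mm/d
Crop demand D = ETc × 14 d = 5.4506 × 14 = 76.308 mm
Pe = 0.77 × 15.0 = 11.550 mm
D − Pe = 76.308 − 11.550 = 64.758 mm
Gross irrigation = 64.758 / 0.80 = 80.948 mm

80.9 mm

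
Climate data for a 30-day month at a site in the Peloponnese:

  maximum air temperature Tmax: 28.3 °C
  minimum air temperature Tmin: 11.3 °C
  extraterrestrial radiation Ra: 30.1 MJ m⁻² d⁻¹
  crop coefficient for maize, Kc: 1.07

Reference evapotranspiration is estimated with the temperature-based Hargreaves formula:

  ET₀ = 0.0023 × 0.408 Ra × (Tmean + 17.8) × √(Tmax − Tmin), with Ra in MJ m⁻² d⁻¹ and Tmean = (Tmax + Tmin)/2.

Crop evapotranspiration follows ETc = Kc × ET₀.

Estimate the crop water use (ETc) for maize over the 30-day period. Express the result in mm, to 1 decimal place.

140.6 mm

Tmean = (28.3 + 11.3)/2 = 19.80 °C
0.408 Ra = 0.408 × 30.1 = 12.2808 mm/d equivalent
ET₀ = 0.0023 × 12.2808 × (19.80 + 17.8) × √17.0 = 0.0023 × 12.2808 × 37.60 × 4.1231 = 4.3789 mm/d
ETc = Kc × ET₀ = 1.07 × 4.3789 = 4.6854 mm/d
Over 30 days: 4.6854 × 30 = 140.562 mm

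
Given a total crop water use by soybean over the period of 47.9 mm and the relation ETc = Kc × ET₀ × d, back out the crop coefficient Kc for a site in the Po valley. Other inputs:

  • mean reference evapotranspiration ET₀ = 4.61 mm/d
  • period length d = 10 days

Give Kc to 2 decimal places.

1.04

ETc = Kc × ET₀ × d  ⇒  Kc = ETc / (ET₀ × d)
Kc = 47.9 / (4.61 × 10) = 47.9 / 46.10 = 1.0390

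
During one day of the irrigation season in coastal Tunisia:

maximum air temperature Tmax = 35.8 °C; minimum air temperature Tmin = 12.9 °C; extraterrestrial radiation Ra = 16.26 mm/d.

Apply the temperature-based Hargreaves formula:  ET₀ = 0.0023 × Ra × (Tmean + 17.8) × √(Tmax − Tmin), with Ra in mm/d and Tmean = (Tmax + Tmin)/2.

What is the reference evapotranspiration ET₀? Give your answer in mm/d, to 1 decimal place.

7.5 mm/d

Tmean = (35.8 + 12.9)/2 = 24.35 °C
ET₀ = 0.0023 × 16.26 × (24.35 + 17.8) × √22.9 = 0.0023 × 16.26 × 42.15 × 4.7854 = 7.5433 mm/d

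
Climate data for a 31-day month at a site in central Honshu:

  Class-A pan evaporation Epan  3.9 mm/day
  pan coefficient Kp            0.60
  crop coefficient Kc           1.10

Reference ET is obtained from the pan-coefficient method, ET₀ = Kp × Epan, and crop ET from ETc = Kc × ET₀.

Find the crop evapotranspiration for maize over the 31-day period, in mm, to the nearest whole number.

ET₀ = 0.60 × 3.9 = 2.3400 mm/d
ETc = Kc × ET₀ = 1.10 × 2.3400 = 2.5740 mm/d
Over 31 days: 2.5740 × 31 = 79.794 mm

80 mm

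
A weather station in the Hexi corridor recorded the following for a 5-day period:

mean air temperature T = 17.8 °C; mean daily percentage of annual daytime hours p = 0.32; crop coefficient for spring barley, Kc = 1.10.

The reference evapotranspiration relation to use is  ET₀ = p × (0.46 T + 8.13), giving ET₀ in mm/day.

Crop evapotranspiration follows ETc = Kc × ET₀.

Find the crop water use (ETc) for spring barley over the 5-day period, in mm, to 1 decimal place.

ET₀ = 0.32 × (0.46 × 17.8 + 8.13) = 0.32 × 16.318 = 5.2218 mm/d
ETc = Kc × ET₀ = 1.10 × 5.2218 = 5.7440 mm/d
Over 5 days: 5.7440 × 5 = 28.720 mm

28.7 mm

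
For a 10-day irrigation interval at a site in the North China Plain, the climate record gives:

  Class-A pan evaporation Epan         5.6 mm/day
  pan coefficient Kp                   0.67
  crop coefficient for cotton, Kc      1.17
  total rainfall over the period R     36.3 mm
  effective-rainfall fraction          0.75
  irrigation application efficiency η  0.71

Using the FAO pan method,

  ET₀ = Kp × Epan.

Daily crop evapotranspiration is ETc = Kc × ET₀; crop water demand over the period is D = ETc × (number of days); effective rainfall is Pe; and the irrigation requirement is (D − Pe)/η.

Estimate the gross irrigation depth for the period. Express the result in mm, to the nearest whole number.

ET₀ = 0.67 × 5.6 = 3.7520 mm/d
ETc = Kc × ET₀ = 1.17 × 3.7520 = 4.3898 mm/d
Crop demand D = ETc × 10 d = 4.3898 × 10 = 43.898 mm
Pe = 0.75 × 36.3 = 27.225 mm
D − Pe = 43.898 − 27.225 = 16.673 mm
Gross irrigation = 16.673 / 0.71 = 23.483 mm

23 mm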